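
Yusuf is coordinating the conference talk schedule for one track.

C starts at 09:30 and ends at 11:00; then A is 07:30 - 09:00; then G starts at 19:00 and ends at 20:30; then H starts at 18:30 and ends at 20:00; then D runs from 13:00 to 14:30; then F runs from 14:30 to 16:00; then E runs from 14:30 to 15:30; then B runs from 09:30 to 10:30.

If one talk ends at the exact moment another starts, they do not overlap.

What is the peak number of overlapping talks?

Sort all start/end points and keep a running count:
07:30 start A → 1
09:00 end A → 0
09:30 start B → 1
09:30 start C → 2
10:30 end B → 1
11:00 end C → 0
13:00 start D → 1
14:30 end D → 0
14:30 start E → 1
14:30 start F → 2
15:30 end E → 1
16:00 end F → 0
18:30 start H → 1
19:00 start G → 2
20:00 end H → 1
20:30 end G → 0
Peak is 2, at 09:30 (B, C).

2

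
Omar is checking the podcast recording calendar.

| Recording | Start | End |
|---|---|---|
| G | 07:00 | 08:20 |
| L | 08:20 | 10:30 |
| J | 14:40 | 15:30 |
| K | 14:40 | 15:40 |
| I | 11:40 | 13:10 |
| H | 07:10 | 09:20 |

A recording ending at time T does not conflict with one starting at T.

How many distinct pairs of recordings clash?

3

Sorted by start: G, H, L, I, J, K.
H starts before G ends → G and H overlap.
L starts exactly when G ends (back-to-back, no overlap); G is clear from here.
L starts before H ends → H and L overlap.
I starts after H ends; H is clear from here.
I starts after L ends; L is clear from here.
J starts after I ends; I is clear from here.
K starts before J ends → J and K overlap.
Overlapping pairs: G & H, H & L, J & K — 3 in total.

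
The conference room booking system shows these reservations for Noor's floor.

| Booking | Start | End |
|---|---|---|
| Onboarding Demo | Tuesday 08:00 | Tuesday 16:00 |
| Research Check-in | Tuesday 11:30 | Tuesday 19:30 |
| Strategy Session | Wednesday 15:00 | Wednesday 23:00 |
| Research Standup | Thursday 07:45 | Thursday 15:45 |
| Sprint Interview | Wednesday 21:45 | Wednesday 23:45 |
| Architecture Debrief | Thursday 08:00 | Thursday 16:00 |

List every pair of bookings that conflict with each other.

Architecture Debrief & Research Standup, Onboarding Demo & Research Check-in, Sprint Interview & Strategy Session

Sorted by start: Onboarding Demo, Research Check-in, Strategy Session, Sprint Interview, Research Standup, Architecture Debrief.
Research Check-in starts before Onboarding Demo ends → Onboarding Demo and Research Check-in overlap.
Strategy Session starts after Onboarding Demo ends — done with Onboarding Demo.
Strategy Session starts after Research Check-in ends — done with Research Check-in.
Sprint Interview starts before Strategy Session ends → Strategy Session and Sprint Interview overlap.
Research Standup starts after Strategy Session ends — done with Strategy Session.
Research Standup starts after Sprint Interview ends — done with Sprint Interview.
Architecture Debrief starts before Research Standup ends → Research Standup and Architecture Debrief overlap.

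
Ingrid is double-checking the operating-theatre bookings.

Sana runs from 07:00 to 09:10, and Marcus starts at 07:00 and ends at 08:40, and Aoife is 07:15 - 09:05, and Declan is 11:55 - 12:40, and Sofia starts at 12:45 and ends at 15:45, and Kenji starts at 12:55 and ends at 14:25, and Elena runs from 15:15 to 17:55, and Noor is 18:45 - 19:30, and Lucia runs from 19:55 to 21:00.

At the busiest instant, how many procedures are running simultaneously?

3

Sweep the timeline, counting +1 at each start and −1 at each end (ends before starts at a tie):
07:00 start Marcus → 1
07:00 start Sana → 2
07:15 start Aoife → 3
08:40 end Marcus → 2
09:05 end Aoife → 1
09:10 end Sana → 0
11:55 start Declan → 1
12:40 end Declan → 0
12:45 start Sofia → 1
12:55 start Kenji → 2
14:25 end Kenji → 1
15:15 start Elena → 2
15:45 end Sofia → 1
17:55 end Elena → 0
18:45 start Noor → 1
19:30 end Noor → 0
19:55 start Lucia → 1
21:00 end Lucia → 0
Peak is 3, at 07:15 (Aoife, Marcus, Sana).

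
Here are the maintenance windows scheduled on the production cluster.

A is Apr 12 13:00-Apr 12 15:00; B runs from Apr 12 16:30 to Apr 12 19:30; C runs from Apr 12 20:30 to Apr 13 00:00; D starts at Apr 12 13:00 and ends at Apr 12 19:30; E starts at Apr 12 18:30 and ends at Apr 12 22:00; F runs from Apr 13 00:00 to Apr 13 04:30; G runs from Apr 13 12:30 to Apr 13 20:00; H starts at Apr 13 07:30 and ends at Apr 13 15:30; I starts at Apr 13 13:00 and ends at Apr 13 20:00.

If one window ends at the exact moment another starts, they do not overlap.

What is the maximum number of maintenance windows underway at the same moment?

Sort all start/end points and keep a running count:
Apr 12 13:00 start A → 1
Apr 12 13:00 start D → 2
Apr 12 15:00 end A → 1
Apr 12 16:30 start B → 2
Apr 12 18:30 start E → 3
Apr 12 19:30 end B → 2
Apr 12 19:30 end D → 1
Apr 12 20:30 start C → 2
Apr 12 22:00 end E → 1
Apr 13 00:00 end C → 0
Apr 13 00:00 start F → 1
Apr 13 04:30 end F → 0
Apr 13 07:30 start H → 1
Apr 13 12:30 start G → 2
Apr 13 13:00 start I → 3
Apr 13 15:30 end H → 2
Apr 13 20:00 end G → 1
Apr 13 20:00 end I → 0
Peak is 3, at Apr 12 18:30 (B, D, E).

3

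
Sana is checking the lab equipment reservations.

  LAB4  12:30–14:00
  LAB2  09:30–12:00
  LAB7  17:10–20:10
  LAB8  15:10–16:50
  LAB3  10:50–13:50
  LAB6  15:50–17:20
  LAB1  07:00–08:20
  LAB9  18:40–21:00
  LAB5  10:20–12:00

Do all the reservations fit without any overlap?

No

Two intervals overlap when each starts before the other ends.
Sorted by start: LAB1, LAB2, LAB5, LAB3, LAB4, LAB8, LAB6, LAB7, LAB9.
LAB2 starts after LAB1 ends; LAB1 is clear from here.
LAB5 starts before LAB2 ends → LAB2 and LAB5 overlap.
That's a conflict, so the schedule is not conflict-free.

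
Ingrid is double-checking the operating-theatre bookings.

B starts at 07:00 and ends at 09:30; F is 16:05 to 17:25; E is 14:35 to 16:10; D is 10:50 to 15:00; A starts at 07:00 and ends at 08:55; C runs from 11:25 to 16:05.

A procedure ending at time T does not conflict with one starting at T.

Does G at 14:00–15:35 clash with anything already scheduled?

A: ends 08:55 at or before G starts 14:00 → clear.
B: ends 09:30 at or before G starts 14:00 → clear.
D: starts 10:50 before G ends 15:35, and ends 15:00 after G starts 14:00 → overlap.
C: starts 11:25 before G ends 15:35, and ends 16:05 after G starts 14:00 → overlap.
E: starts 14:35 before G ends 15:35, and ends 16:10 after G starts 14:00 → overlap.
F: starts 16:05 at or after G ends 15:35 → clear.
G overlaps C, D, E.

Yes — it overlaps C, D, E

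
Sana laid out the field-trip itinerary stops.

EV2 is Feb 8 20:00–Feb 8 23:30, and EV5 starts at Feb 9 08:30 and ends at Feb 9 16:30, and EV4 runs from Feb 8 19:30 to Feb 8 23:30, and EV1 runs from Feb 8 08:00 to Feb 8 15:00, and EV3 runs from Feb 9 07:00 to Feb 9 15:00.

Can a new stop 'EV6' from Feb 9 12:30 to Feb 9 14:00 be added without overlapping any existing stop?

EV1: ends Feb 8 15:00 at or before EV6 starts Feb 9 12:30 → clear.
EV4: ends Feb 8 23:30 at or before EV6 starts Feb 9 12:30 → clear.
EV2: ends Feb 8 23:30 at or before EV6 starts Feb 9 12:30 → clear.
EV3: starts Feb 9 07:00 before EV6 ends Feb 9 14:00, and ends Feb 9 15:00 after EV6 starts Feb 9 12:30 → overlap.
EV5: starts Feb 9 08:30 before EV6 ends Feb 9 14:00, and ends Feb 9 16:30 after EV6 starts Feb 9 12:30 → overlap.
EV6 overlaps EV3, EV5.

No — it overlaps EV3, EV5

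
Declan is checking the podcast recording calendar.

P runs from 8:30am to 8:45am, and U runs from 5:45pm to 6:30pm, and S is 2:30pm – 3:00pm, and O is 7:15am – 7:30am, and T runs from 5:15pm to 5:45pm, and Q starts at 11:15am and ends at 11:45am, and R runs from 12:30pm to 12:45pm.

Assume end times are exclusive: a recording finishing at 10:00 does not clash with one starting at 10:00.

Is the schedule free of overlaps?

Yes

Sorted by start: O, P, Q, R, S, T, U.
P starts after O ends; O is clear from here.
Q starts after P ends; P is clear from here.
R starts after Q ends; Q is clear from here.
S starts after R ends; R is clear from here.
T starts after S ends; S is clear from here.
U starts exactly when T ends (back-to-back, no overlap).
Every pair is clear; the schedule has no overlaps.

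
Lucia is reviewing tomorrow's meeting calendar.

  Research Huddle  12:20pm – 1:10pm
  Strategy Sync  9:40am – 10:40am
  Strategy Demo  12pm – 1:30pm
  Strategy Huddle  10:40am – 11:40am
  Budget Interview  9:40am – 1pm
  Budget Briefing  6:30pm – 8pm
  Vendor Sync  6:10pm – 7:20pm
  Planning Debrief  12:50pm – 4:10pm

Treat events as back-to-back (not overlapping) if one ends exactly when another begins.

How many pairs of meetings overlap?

Sorted by start: Budget Interview, Strategy Sync, Strategy Huddle, Strategy Demo, Research Huddle, Planning Debrief, Vendor Sync, Budget Briefing.
Strategy Sync starts before Budget Interview ends → Budget Interview and Strategy Sync overlap.
Strategy Huddle starts before Budget Interview ends → Budget Interview and Strategy Huddle overlap.
Strategy Demo starts before Budget Interview ends → Budget Interview and Strategy Demo overlap.
Research Huddle starts before Budget Interview ends → Budget Interview and Research Huddle overlap.
Planning Debrief starts before Budget Interview ends → Budget Interview and Planning Debrief overlap.
Vendor Sync starts after Budget Interview ends; Budget Interview is clear from here.
Strategy Huddle starts exactly when Strategy Sync ends (back-to-back, no overlap); Strategy Sync is clear from here.
Strategy Demo starts after Strategy Huddle ends; Strategy Huddle is clear from here.
Research Huddle starts before Strategy Demo ends → Strategy Demo and Research Huddle overlap.
Planning Debrief starts before Strategy Demo ends → Strategy Demo and Planning Debrief overlap.
Vendor Sync starts after Strategy Demo ends; Strategy Demo is clear from here.
Planning Debrief starts before Research Huddle ends → Research Huddle and Planning Debrief overlap.
Vendor Sync starts after Research Huddle ends; Research Huddle is clear from here.
Vendor Sync starts after Planning Debrief ends; Planning Debrief is clear from here.
Budget Briefing starts before Vendor Sync ends → Vendor Sync and Budget Briefing overlap.
Overlapping pairs: Budget Briefing & Vendor Sync, Budget Interview & Planning Debrief, Budget Interview & Research Huddle, Budget Interview & Strategy Demo, Budget Interview & Strategy Huddle, Budget Interview & Strategy Sync, Planning Debrief & Research Huddle, Planning Debrief & Strategy Demo, Research Huddle & Strategy Demo — 9 in total.

9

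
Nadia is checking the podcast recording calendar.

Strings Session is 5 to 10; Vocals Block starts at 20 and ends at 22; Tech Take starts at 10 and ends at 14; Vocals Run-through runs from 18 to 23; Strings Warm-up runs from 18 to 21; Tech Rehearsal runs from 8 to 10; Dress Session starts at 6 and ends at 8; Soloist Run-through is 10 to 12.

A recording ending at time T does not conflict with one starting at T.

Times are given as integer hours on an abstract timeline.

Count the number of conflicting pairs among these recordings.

Check each pair: they overlap iff neither finishes before the other starts.
Sorted by start: Strings Session, Dress Session, Tech Rehearsal, Soloist Run-through, Tech Take, Strings Warm-up, Vocals Run-through, Vocals Block.
Dress Session starts before Strings Session ends → Strings Session and Dress Session overlap.
Tech Rehearsal starts before Strings Session ends → Strings Session and Tech Rehearsal overlap.
Soloist Run-through starts exactly when Strings Session ends (back-to-back, no overlap), so nothing later overlaps Strings Session either.
Tech Rehearsal starts exactly when Dress Session ends (back-to-back, no overlap), so nothing later overlaps Dress Session either.
Soloist Run-through starts exactly when Tech Rehearsal ends (back-to-back, no overlap), so nothing later overlaps Tech Rehearsal either.
Tech Take starts before Soloist Run-through ends → Soloist Run-through and Tech Take overlap.
Strings Warm-up starts after Soloist Run-through ends, so nothing later overlaps Soloist Run-through either.
Strings Warm-up starts after Tech Take ends, so nothing later overlaps Tech Take either.
Vocals Run-through starts before Strings Warm-up ends → Strings Warm-up and Vocals Run-through overlap.
Vocals Block starts before Strings Warm-up ends → Strings Warm-up and Vocals Block overlap.
Vocals Block starts before Vocals Run-through ends → Vocals Run-through and Vocals Block overlap.
Overlapping pairs: Dress Session & Strings Session, Soloist Run-through & Tech Take, Strings Session & Tech Rehearsal, Strings Warm-up & Vocals Block, Strings Warm-up & Vocals Run-through, Vocals Block & Vocals Run-through — 6 in total.

6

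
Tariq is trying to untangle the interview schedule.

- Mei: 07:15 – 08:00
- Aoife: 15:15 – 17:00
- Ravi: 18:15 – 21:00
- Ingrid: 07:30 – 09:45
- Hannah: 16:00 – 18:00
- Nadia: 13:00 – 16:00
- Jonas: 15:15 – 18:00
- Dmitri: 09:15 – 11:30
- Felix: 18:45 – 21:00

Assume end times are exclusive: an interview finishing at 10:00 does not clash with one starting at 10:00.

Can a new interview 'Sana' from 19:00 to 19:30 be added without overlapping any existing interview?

Mei: ends 08:00 at or before Sana starts 19:00 → clear.
Ingrid: ends 09:45 at or before Sana starts 19:00 → clear.
Dmitri: ends 11:30 at or before Sana starts 19:00 → clear.
Nadia: ends 16:00 at or before Sana starts 19:00 → clear.
Aoife: ends 17:00 at or before Sana starts 19:00 → clear.
Jonas: ends 18:00 at or before Sana starts 19:00 → clear.
Hannah: ends 18:00 at or before Sana starts 19:00 → clear.
Ravi: starts 18:15 before Sana ends 19:30, and ends 21:00 after Sana starts 19:00 → overlap.
Felix: starts 18:45 before Sana ends 19:30, and ends 21:00 after Sana starts 19:00 → overlap.
Sana overlaps Felix, Ravi.

No — it overlaps Felix, Ravi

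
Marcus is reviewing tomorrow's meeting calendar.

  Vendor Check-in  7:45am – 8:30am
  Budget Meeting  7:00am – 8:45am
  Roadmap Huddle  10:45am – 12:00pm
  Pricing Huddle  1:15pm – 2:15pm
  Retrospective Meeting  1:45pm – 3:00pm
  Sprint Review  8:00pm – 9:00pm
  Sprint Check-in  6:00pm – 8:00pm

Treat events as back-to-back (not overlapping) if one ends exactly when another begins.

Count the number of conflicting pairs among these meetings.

2

Sorted by start: Budget Meeting, Vendor Check-in, Roadmap Huddle, Pricing Huddle, Retrospective Meeting, Sprint Check-in, Sprint Review.
Vendor Check-in starts before Budget Meeting ends → Budget Meeting and Vendor Check-in overlap.
Roadmap Huddle starts after Budget Meeting ends — done with Budget Meeting.
Roadmap Huddle starts after Vendor Check-in ends — done with Vendor Check-in.
Pricing Huddle starts after Roadmap Huddle ends — done with Roadmap Huddle.
Retrospective Meeting starts before Pricing Huddle ends → Pricing Huddle and Retrospective Meeting overlap.
Sprint Check-in starts after Pricing Huddle ends — done with Pricing Huddle.
Sprint Check-in starts after Retrospective Meeting ends — done with Retrospective Meeting.
Sprint Review starts exactly when Sprint Check-in ends (back-to-back, no overlap).
Overlapping pairs: Budget Meeting & Vendor Check-in, Pricing Huddle & Retrospective Meeting — 2 in total.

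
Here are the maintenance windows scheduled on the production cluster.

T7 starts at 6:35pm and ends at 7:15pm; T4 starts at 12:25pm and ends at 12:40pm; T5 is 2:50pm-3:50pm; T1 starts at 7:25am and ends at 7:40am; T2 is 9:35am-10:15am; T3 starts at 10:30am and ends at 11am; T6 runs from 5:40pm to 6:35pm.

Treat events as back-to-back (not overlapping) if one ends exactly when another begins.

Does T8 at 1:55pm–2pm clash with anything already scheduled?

No — it doesn't clash with anything

T1: ends 7:40am at or before T8 starts 1:55pm → clear.
T2: ends 10:15am at or before T8 starts 1:55pm → clear.
T3: ends 11am at or before T8 starts 1:55pm → clear.
T4: ends 12:40pm at or before T8 starts 1:55pm → clear.
T5: starts 2:50pm at or after T8 ends 2pm → clear.
T6: starts 5:40pm at or after T8 ends 2pm → clear.
T7: starts 6:35pm at or after T8 ends 2pm → clear.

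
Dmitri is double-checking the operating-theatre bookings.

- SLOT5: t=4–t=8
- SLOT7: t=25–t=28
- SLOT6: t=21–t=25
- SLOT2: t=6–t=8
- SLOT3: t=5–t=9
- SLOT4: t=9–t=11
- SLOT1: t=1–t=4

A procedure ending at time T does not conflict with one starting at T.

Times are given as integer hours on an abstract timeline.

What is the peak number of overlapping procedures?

Sort all start/end points and keep a running count:
t=1 start SLOT1 → 1
t=4 end SLOT1 → 0
t=4 start SLOT5 → 1
t=5 start SLOT3 → 2
t=6 start SLOT2 → 3
t=8 end SLOT2 → 2
t=8 end SLOT5 → 1
t=9 end SLOT3 → 0
t=9 start SLOT4 → 1
t=11 end SLOT4 → 0
t=21 start SLOT6 → 1
t=25 end SLOT6 → 0
t=25 start SLOT7 → 1
t=28 end SLOT7 → 0
Peak is 3, at t=6 (SLOT2, SLOT3, SLOT5).

3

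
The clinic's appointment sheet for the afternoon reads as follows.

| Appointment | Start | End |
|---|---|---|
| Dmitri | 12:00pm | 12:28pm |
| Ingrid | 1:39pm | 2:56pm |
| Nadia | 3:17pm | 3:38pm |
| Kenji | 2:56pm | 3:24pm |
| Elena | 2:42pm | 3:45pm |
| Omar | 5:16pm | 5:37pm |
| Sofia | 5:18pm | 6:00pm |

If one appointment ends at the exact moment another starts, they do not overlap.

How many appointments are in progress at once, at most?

Walk through starts and ends in time order (an end at T is processed before a start at T):
12:00pm start Dmitri → 1
12:28pm end Dmitri → 0
1:39pm start Ingrid → 1
2:42pm start Elena → 2
2:56pm end Ingrid → 1
2:56pm start Kenji → 2
3:17pm start Nadia → 3
3:24pm end Kenji → 2
3:38pm end Nadia → 1
3:45pm end Elena → 0
5:16pm start Omar → 1
5:18pm start Sofia → 2
5:37pm end Omar → 1
6:00pm end Sofia → 0
Peak is 3, at 3:17pm (Elena, Kenji, Nadia).

3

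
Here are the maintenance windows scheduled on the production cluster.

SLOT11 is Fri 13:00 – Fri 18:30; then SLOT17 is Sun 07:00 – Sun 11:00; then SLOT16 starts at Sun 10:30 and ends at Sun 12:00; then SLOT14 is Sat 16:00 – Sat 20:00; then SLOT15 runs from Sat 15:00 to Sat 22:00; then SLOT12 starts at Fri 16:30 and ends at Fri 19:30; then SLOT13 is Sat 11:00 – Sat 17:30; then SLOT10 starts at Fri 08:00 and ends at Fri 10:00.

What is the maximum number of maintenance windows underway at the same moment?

Sort all start/end points and keep a running count:
Fri 08:00 start SLOT10 → 1
Fri 10:00 end SLOT10 → 0
Fri 13:00 start SLOT11 → 1
Fri 16:30 start SLOT12 → 2
Fri 18:30 end SLOT11 → 1
Fri 19:30 end SLOT12 → 0
Sat 11:00 start SLOT13 → 1
Sat 15:00 start SLOT15 → 2
Sat 16:00 start SLOT14 → 3
Sat 17:30 end SLOT13 → 2
Sat 20:00 end SLOT14 → 1
Sat 22:00 end SLOT15 → 0
Sun 07:00 start SLOT17 → 1
Sun 10:30 start SLOT16 → 2
Sun 11:00 end SLOT17 → 1
Sun 12:00 end SLOT16 → 0
Peak is 3, at Sat 16:00 (SLOT13, SLOT14, SLOT15).

3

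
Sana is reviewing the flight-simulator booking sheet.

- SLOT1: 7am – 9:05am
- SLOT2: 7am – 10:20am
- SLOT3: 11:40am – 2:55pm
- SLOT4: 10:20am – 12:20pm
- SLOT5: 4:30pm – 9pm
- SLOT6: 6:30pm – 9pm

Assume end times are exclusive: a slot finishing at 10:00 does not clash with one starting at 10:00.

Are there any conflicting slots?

Sorted by start: SLOT1, SLOT2, SLOT4, SLOT3, SLOT5, SLOT6.
SLOT2 starts before SLOT1 ends → SLOT1 and SLOT2 overlap.
That's a conflict, so the schedule is not conflict-free.

Yes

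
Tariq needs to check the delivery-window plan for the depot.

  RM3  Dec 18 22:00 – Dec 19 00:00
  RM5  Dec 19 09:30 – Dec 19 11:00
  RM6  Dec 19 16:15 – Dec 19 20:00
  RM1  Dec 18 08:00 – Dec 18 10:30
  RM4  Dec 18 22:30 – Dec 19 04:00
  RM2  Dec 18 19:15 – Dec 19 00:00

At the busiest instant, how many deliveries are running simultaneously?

Walk through starts and ends in time order (an end at T is processed before a start at T):
Dec 18 08:00 start RM1 → 1
Dec 18 10:30 end RM1 → 0
Dec 18 19:15 start RM2 → 1
Dec 18 22:00 start RM3 → 2
Dec 18 22:30 start RM4 → 3
Dec 19 00:00 end RM2 → 2
Dec 19 00:00 end RM3 → 1
Dec 19 04:00 end RM4 → 0
Dec 19 09:30 start RM5 → 1
Dec 19 11:00 end RM5 → 0
Dec 19 16:15 start RM6 → 1
Dec 19 20:00 end RM6 → 0
Peak is 3, at Dec 18 22:30 (RM2, RM3, RM4).

3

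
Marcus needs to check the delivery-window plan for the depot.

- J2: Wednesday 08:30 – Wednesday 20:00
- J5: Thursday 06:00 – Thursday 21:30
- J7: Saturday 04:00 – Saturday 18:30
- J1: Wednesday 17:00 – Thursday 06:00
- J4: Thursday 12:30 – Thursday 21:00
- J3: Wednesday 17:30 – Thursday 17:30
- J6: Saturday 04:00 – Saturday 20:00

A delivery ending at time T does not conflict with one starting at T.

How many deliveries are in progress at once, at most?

Sort all start/end points and keep a running count:
Wednesday 08:30 start J2 → 1
Wednesday 17:00 start J1 → 2
Wednesday 17:30 start J3 → 3
Wednesday 20:00 end J2 → 2
Thursday 06:00 end J1 → 1
Thursday 06:00 start J5 → 2
Thursday 12:30 start J4 → 3
Thursday 17:30 end J3 → 2
Thursday 21:00 end J4 → 1
Thursday 21:30 end J5 → 0
Saturday 04:00 start J6 → 1
Saturday 04:00 start J7 → 2
Saturday 18:30 end J7 → 1
Saturday 20:00 end J6 → 0
Peak is 3, at Wednesday 17:30 (J1, J2, J3).

3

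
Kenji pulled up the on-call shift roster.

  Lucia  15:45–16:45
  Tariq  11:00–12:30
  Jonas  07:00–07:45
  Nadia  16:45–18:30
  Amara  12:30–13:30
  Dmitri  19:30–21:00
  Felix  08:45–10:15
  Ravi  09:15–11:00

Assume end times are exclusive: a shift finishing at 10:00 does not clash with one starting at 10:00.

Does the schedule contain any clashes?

Sorted by start: Jonas, Felix, Ravi, Tariq, Amara, Lucia, Nadia, Dmitri.
Felix starts after Jonas ends; Jonas is clear from here.
Ravi starts before Felix ends → Felix and Ravi overlap.
That's a conflict, so the schedule is not conflict-free.

Yes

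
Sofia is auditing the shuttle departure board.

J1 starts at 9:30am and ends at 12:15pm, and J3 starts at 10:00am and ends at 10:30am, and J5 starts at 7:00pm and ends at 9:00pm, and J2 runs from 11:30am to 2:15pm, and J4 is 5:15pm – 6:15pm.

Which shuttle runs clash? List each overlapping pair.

J1 & J2, J1 & J3

Sorted by start: J1, J3, J2, J4, J5.
J3 starts before J1 ends → J1 and J3 overlap.
J2 starts before J1 ends → J1 and J2 overlap.
J4 starts after J1 ends, so nothing later overlaps J1 either.
J2 starts after J3 ends, so nothing later overlaps J3 either.
J4 starts after J2 ends, so nothing later overlaps J2 either.
J5 starts after J4 ends.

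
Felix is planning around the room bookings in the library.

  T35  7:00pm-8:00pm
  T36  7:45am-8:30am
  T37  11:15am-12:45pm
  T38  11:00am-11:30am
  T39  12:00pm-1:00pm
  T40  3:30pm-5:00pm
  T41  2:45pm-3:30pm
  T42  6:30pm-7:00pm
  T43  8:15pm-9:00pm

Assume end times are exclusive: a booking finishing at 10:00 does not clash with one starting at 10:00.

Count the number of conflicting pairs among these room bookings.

2

Sorted by start: T36, T38, T37, T39, T41, T40, T42, T35, T43.
T38 starts after T36 ends; T36 is clear from here.
T37 starts before T38 ends → T38 and T37 overlap.
T39 starts after T38 ends; T38 is clear from here.
T39 starts before T37 ends → T37 and T39 overlap.
T41 starts after T37 ends; T37 is clear from here.
T41 starts after T39 ends; T39 is clear from here.
T40 starts exactly when T41 ends (back-to-back, no overlap); T41 is clear from here.
T42 starts after T40 ends; T40 is clear from here.
T35 starts exactly when T42 ends (back-to-back, no overlap); T42 is clear from here.
T43 starts after T35 ends.
Overlapping pairs: T37 & T38, T37 & T39 — 2 in total.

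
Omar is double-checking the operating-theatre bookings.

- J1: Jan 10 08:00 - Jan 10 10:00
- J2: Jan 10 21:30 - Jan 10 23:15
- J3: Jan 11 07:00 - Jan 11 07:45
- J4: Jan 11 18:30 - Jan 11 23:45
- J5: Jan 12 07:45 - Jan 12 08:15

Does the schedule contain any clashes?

Sorted by start: J1, J2, J3, J4, J5.
J2 starts after J1 ends — done with J1.
J3 starts after J2 ends — done with J2.
J4 starts after J3 ends — done with J3.
J5 starts after J4 ends.
Every pair is clear; the schedule has no overlaps.

No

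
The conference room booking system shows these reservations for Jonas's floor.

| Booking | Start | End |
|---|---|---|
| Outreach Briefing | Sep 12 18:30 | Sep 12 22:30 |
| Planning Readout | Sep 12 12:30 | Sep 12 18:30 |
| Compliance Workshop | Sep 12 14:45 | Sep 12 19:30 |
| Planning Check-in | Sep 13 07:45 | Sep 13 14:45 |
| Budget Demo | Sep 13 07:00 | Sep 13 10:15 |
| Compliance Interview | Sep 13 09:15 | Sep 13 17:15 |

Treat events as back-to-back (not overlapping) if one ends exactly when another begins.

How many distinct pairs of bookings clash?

5

Sorted by start: Planning Readout, Compliance Workshop, Outreach Briefing, Budget Demo, Planning Check-in, Compliance Interview.
Compliance Workshop starts before Planning Readout ends → Planning Readout and Compliance Workshop overlap.
Outreach Briefing starts exactly when Planning Readout ends (back-to-back, no overlap); Planning Readout is clear from here.
Outreach Briefing starts before Compliance Workshop ends → Compliance Workshop and Outreach Briefing overlap.
Budget Demo starts after Compliance Workshop ends; Compliance Workshop is clear from here.
Budget Demo starts after Outreach Briefing ends; Outreach Briefing is clear from here.
Planning Check-in starts before Budget Demo ends → Budget Demo and Planning Check-in overlap.
Compliance Interview starts before Budget Demo ends → Budget Demo and Compliance Interview overlap.
Compliance Interview starts before Planning Check-in ends → Planning Check-in and Compliance Interview overlap.
Overlapping pairs: Budget Demo & Compliance Interview, Budget Demo & Planning Check-in, Compliance Interview & Planning Check-in, Compliance Workshop & Outreach Briefing, Compliance Workshop & Planning Readout — 5 in total.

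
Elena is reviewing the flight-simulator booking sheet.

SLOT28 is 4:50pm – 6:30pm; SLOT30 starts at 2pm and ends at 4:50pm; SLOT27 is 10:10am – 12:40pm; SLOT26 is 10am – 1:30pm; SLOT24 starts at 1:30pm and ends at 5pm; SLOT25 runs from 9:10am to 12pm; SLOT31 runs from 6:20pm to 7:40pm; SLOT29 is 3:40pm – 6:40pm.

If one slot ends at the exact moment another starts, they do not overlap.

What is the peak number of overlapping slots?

3

Sweep the timeline, counting +1 at each start and −1 at each end (ends before starts at a tie):
9:10am start SLOT25 → 1
10am start SLOT26 → 2
10:10am start SLOT27 → 3
12pm end SLOT25 → 2
12:40pm end SLOT27 → 1
1:30pm end SLOT26 → 0
1:30pm start SLOT24 → 1
2pm start SLOT30 → 2
3:40pm start SLOT29 → 3
4:50pm end SLOT30 → 2
4:50pm start SLOT28 → 3
5pm end SLOT24 → 2
6:20pm start SLOT31 → 3
6:30pm end SLOT28 → 2
6:40pm end SLOT29 → 1
7:40pm end SLOT31 → 0
Peak is 3, at 10:10am (SLOT25, SLOT26, SLOT27).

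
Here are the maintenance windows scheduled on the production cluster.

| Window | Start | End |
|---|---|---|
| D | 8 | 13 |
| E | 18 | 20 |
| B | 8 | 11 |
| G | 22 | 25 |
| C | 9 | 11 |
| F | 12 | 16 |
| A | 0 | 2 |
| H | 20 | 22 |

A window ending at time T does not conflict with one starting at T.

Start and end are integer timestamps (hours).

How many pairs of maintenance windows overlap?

4

Sorted by start: A, B, D, C, F, E, H, G.
B starts after A ends, so nothing later overlaps A either.
D starts before B ends → B and D overlap.
C starts before B ends → B and C overlap.
F starts after B ends, so nothing later overlaps B either.
C starts before D ends → D and C overlap.
F starts before D ends → D and F overlap.
E starts after D ends, so nothing later overlaps D either.
F starts after C ends, so nothing later overlaps C either.
E starts after F ends, so nothing later overlaps F either.
H starts exactly when E ends (back-to-back, no overlap), so nothing later overlaps E either.
G starts exactly when H ends (back-to-back, no overlap).
Overlapping pairs: B & C, B & D, C & D, D & F — 4 in total.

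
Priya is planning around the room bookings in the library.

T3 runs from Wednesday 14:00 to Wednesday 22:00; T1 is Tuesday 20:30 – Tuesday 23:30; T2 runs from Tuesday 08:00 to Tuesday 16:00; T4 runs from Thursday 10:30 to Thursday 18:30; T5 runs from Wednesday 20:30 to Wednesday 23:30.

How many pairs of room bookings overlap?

Sorted by start: T2, T1, T3, T5, T4.
T1 starts after T2 ends; T2 is clear from here.
T3 starts after T1 ends; T1 is clear from here.
T5 starts before T3 ends → T3 and T5 overlap.
T4 starts after T3 ends.
T4 starts after T5 ends.
Overlapping pairs: T3 & T5 — 1 in total.

1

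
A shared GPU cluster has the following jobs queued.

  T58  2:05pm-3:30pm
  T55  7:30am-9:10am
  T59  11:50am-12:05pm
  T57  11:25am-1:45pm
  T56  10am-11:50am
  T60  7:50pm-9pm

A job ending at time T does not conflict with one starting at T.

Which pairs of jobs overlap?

T56 & T57, T57 & T59

Sorted by start: T55, T56, T57, T59, T58, T60.
T56 starts after T55 ends; T55 is clear from here.
T57 starts before T56 ends → T56 and T57 overlap.
T59 starts exactly when T56 ends (back-to-back, no overlap); T56 is clear from here.
T59 starts before T57 ends → T57 and T59 overlap.
T58 starts after T57 ends; T57 is clear from here.
T58 starts after T59 ends; T59 is clear from here.
T60 starts after T58 ends.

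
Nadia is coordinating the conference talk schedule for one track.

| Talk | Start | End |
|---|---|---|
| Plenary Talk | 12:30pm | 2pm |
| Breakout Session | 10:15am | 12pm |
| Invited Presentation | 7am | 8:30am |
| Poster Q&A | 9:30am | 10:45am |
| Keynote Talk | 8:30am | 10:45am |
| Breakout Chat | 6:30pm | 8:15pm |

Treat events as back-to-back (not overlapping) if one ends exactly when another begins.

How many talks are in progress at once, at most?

Walk through starts and ends in time order (an end at T is processed before a start at T):
7am start Invited Presentation → 1
8:30am end Invited Presentation → 0
8:30am start Keynote Talk → 1
9:30am start Poster Q&A → 2
10:15am start Breakout Session → 3
10:45am end Keynote Talk → 2
10:45am end Poster Q&A → 1
12pm end Breakout Session → 0
12:30pm start Plenary Talk → 1
2pm end Plenary Talk → 0
6:30pm start Breakout Chat → 1
8:15pm end Breakout Chat → 0
Peak is 3, at 10:15am (Breakout Session, Keynote Talk, Poster Q&A).

3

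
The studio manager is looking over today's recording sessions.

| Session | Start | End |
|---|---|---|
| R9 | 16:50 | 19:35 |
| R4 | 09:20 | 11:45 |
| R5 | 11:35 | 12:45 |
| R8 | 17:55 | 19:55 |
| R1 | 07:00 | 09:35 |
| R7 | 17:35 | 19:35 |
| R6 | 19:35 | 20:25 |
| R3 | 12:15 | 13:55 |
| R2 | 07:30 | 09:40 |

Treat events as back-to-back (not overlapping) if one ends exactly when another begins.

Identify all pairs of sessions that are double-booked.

R1 & R2, R1 & R4, R2 & R4, R3 & R5, R4 & R5, R6 & R8, R7 & R8, R7 & R9, R8 & R9

Sorted by start: R1, R2, R4, R5, R3, R9, R7, R8, R6.
R2 starts before R1 ends → R1 and R2 overlap.
R4 starts before R1 ends → R1 and R4 overlap.
R5 starts after R1 ends, so R1 has no further overlaps.
R4 starts before R2 ends → R2 and R4 overlap.
R5 starts after R2 ends, so R2 has no further overlaps.
R5 starts before R4 ends → R4 and R5 overlap.
R3 starts after R4 ends, so R4 has no further overlaps.
R3 starts before R5 ends → R5 and R3 overlap.
R9 starts after R5 ends, so R5 has no further overlaps.
R9 starts after R3 ends, so R3 has no further overlaps.
R7 starts before R9 ends → R9 and R7 overlap.
R8 starts before R9 ends → R9 and R8 overlap.
R6 starts exactly when R9 ends (back-to-back, no overlap).
R8 starts before R7 ends → R7 and R8 overlap.
R6 starts exactly when R7 ends (back-to-back, no overlap).
R6 starts before R8 ends → R8 and R6 overlap.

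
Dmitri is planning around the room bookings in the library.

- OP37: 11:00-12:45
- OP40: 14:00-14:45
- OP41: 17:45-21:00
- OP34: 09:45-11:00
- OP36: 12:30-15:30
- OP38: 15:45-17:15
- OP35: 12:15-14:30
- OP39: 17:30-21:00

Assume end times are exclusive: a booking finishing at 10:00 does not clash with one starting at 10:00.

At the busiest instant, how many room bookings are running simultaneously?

Sweep the timeline, counting +1 at each start and −1 at each end (ends before starts at a tie):
09:45 start OP34 → 1
11:00 end OP34 → 0
11:00 start OP37 → 1
12:15 start OP35 → 2
12:30 start OP36 → 3
12:45 end OP37 → 2
14:00 start OP40 → 3
14:30 end OP35 → 2
14:45 end OP40 → 1
15:30 end OP36 → 0
15:45 start OP38 → 1
17:15 end OP38 → 0
17:30 start OP39 → 1
17:45 start OP41 → 2
21:00 end OP39 → 1
21:00 end OP41 → 0
Peak is 3, at 12:30 (OP35, OP36, OP37).

3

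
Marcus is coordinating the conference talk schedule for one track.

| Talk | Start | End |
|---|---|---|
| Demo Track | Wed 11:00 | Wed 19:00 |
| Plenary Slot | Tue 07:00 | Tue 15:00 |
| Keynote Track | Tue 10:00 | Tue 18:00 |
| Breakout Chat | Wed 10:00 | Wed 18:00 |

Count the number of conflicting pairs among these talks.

2

Sorted by start: Plenary Slot, Keynote Track, Breakout Chat, Demo Track.
Keynote Track starts before Plenary Slot ends → Plenary Slot and Keynote Track overlap.
Breakout Chat starts after Plenary Slot ends, so nothing later overlaps Plenary Slot either.
Breakout Chat starts after Keynote Track ends, so nothing later overlaps Keynote Track either.
Demo Track starts before Breakout Chat ends → Breakout Chat and Demo Track overlap.
Overlapping pairs: Breakout Chat & Demo Track, Keynote Track & Plenary Slot — 2 in total.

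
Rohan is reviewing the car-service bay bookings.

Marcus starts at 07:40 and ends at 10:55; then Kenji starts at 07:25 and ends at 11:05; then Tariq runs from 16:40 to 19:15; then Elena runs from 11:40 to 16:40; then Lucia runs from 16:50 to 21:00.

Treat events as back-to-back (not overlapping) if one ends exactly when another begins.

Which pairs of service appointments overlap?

Kenji & Marcus, Lucia & Tariq

Sorted by start: Kenji, Marcus, Elena, Tariq, Lucia.
Marcus starts before Kenji ends → Kenji and Marcus overlap.
Elena starts after Kenji ends, so Kenji has no further overlaps.
Elena starts after Marcus ends, so Marcus has no further overlaps.
Tariq starts exactly when Elena ends (back-to-back, no overlap), so Elena has no further overlaps.
Lucia starts before Tariq ends → Tariq and Lucia overlap.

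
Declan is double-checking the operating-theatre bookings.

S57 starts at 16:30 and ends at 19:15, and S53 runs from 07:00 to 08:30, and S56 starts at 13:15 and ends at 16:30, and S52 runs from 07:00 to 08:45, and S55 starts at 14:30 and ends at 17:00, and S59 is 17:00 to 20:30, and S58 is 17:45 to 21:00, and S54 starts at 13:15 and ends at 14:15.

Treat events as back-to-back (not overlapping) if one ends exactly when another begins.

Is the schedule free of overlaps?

Sorted by start: S52, S53, S54, S56, S55, S57, S59, S58.
S53 starts before S52 ends → S52 and S53 overlap.
That's a conflict, so the schedule is not conflict-free.

No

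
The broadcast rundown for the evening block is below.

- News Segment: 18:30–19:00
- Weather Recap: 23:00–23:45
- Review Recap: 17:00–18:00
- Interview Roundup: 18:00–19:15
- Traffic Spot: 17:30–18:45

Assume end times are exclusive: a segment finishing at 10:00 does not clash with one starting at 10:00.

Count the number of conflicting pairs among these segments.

Sorted by start: Review Recap, Traffic Spot, Interview Roundup, News Segment, Weather Recap.
Traffic Spot starts before Review Recap ends → Review Recap and Traffic Spot overlap.
Interview Roundup starts exactly when Review Recap ends (back-to-back, no overlap) — done with Review Recap.
Interview Roundup starts before Traffic Spot ends → Traffic Spot and Interview Roundup overlap.
News Segment starts before Traffic Spot ends → Traffic Spot and News Segment overlap.
Weather Recap starts after Traffic Spot ends.
News Segment starts before Interview Roundup ends → Interview Roundup and News Segment overlap.
Weather Recap starts after Interview Roundup ends.
Weather Recap starts after News Segment ends.
Overlapping pairs: Interview Roundup & News Segment, Interview Roundup & Traffic Spot, News Segment & Traffic Spot, Review Recap & Traffic Spot — 4 in total.

4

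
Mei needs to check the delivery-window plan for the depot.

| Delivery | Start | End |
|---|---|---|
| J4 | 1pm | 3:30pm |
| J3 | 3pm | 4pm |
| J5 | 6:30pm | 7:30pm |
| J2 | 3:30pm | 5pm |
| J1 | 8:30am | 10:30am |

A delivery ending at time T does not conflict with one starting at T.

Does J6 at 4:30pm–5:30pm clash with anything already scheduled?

J1: ends 10:30am at or before J6 starts 4:30pm → clear.
J4: ends 3:30pm at or before J6 starts 4:30pm → clear.
J3: ends 4pm at or before J6 starts 4:30pm → clear.
J2: starts 3:30pm before J6 ends 5:30pm, and ends 5pm after J6 starts 4:30pm → overlap.
J5: starts 6:30pm at or after J6 ends 5:30pm → clear.
J6 overlaps J2.

Yes — it overlaps J2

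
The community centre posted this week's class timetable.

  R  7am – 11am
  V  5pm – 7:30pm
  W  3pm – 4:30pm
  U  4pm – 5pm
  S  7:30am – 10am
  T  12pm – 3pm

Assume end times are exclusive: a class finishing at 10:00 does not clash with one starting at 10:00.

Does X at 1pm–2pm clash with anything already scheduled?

Yes — it overlaps T

R: ends 11am at or before X starts 1pm → clear.
S: ends 10am at or before X starts 1pm → clear.
T: starts 12pm before X ends 2pm, and ends 3pm after X starts 1pm → overlap.
W: starts 3pm at or after X ends 2pm → clear.
U: starts 4pm at or after X ends 2pm → clear.
V: starts 5pm at or after X ends 2pm → clear.
X overlaps T.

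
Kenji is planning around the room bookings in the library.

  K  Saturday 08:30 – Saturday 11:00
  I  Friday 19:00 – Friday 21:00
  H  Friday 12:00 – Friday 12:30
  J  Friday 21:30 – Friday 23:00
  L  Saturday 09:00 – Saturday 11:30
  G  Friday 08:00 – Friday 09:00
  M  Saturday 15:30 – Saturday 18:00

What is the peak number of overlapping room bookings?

Walk through starts and ends in time order (an end at T is processed before a start at T):
Friday 08:00 start G → 1
Friday 09:00 end G → 0
Friday 12:00 start H → 1
Friday 12:30 end H → 0
Friday 19:00 start I → 1
Friday 21:00 end I → 0
Friday 21:30 start J → 1
Friday 23:00 end J → 0
Saturday 08:30 start K → 1
Saturday 09:00 start L → 2
Saturday 11:00 end K → 1
Saturday 11:30 end L → 0
Saturday 15:30 start M → 1
Saturday 18:00 end M → 0
Peak is 2, at Saturday 09:00 (K, L).

2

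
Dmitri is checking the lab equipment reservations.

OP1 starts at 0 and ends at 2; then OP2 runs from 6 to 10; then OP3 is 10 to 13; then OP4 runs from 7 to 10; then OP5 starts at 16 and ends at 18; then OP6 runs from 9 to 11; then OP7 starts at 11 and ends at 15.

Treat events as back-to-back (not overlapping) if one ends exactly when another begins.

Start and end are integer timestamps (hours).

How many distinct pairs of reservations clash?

5

Two intervals overlap when each starts before the other ends.
Sorted by start: OP1, OP2, OP4, OP6, OP3, OP7, OP5.
OP2 starts after OP1 ends, so OP1 has no further overlaps.
OP4 starts before OP2 ends → OP2 and OP4 overlap.
OP6 starts before OP2 ends → OP2 and OP6 overlap.
OP3 starts exactly when OP2 ends (back-to-back, no overlap), so OP2 has no further overlaps.
OP6 starts before OP4 ends → OP4 and OP6 overlap.
OP3 starts exactly when OP4 ends (back-to-back, no overlap), so OP4 has no further overlaps.
OP3 starts before OP6 ends → OP6 and OP3 overlap.
OP7 starts exactly when OP6 ends (back-to-back, no overlap), so OP6 has no further overlaps.
OP7 starts before OP3 ends → OP3 and OP7 overlap.
OP5 starts after OP3 ends.
OP5 starts after OP7 ends.
Overlapping pairs: OP2 & OP4, OP2 & OP6, OP3 & OP6, OP3 & OP7, OP4 & OP6 — 5 in total.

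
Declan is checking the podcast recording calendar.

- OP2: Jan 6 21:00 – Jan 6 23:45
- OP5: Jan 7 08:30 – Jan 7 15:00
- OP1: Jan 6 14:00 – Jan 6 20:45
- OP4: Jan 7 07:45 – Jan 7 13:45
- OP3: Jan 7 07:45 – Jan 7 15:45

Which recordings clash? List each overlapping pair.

Sorted by start: OP1, OP2, OP3, OP4, OP5.
OP2 starts after OP1 ends, so nothing later overlaps OP1 either.
OP3 starts after OP2 ends, so nothing later overlaps OP2 either.
OP4 starts before OP3 ends → OP3 and OP4 overlap.
OP5 starts before OP3 ends → OP3 and OP5 overlap.
OP5 starts before OP4 ends → OP4 and OP5 overlap.

OP3 & OP4, OP3 & OP5, OP4 & OP5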